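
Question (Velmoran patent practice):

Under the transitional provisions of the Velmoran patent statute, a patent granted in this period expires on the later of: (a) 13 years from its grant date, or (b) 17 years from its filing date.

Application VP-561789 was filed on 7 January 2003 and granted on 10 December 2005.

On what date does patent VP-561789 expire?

(a) grant + 13 years → 10 December 2018.
(b) filing + 17 years → 7 January 2020.
Later of the two: 7 January 2020.

2020-01-07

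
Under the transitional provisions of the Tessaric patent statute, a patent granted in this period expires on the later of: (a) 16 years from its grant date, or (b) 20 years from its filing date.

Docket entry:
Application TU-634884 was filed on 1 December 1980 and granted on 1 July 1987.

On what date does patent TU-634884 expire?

(a) grant + 16 years → 1 July 2003.
(b) filing + 20 years → 1 December 2000.
Later of the two: 1 July 2003.

July 1, 2003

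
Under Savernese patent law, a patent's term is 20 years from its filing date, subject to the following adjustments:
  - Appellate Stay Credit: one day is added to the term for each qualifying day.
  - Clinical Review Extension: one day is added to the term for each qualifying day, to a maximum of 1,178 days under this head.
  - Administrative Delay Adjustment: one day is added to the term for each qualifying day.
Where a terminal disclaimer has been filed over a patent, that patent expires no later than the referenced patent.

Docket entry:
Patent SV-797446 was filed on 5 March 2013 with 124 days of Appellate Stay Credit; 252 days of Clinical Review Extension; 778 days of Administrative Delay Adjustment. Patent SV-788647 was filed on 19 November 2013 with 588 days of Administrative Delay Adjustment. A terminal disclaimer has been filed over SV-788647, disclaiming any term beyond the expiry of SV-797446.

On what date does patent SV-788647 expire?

Natural term of SV-788647:
  Base: filing + 20 years → 19 November 2033.
  Administrative Delay Adjustment: +588 days → 30 June 2035.
Expiry of referenced patent SV-797446:
  Base: filing + 20 years → 5 March 2033.
  Appellate Stay Credit: +124 days → 7 July 2033.
  Clinical Review Extension: 252 days (within the 1178-day cap) → +252 days → 16 March 2034.
  Administrative Delay Adjustment: +778 days → 2 May 2036.
Terminal disclaimer: SV-788647 expires on the earlier of 30 June 2035 and 2 May 2036.

2035-06-30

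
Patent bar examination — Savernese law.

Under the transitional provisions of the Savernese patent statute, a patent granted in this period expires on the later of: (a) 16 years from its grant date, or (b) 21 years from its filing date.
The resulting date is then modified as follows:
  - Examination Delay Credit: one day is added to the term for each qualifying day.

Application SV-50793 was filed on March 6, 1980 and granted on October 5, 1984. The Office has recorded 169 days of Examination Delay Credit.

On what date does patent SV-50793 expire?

(a) grant + 16 years → 5 October 2000.
(b) filing + 21 years → 6 March 2001.
Later of the two: 6 March 2001.
Examination Delay Credit: +169 days → 22 August 2001.

2001-08-22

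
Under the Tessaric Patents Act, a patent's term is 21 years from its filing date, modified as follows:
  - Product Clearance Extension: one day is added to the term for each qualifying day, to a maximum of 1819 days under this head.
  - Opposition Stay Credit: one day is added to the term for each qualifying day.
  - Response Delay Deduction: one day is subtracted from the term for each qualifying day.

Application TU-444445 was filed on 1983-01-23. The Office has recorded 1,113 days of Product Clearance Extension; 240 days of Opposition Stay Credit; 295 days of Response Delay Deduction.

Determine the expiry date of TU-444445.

Base term: filing date + 21 years → 23 January 2004.
Product Clearance Extension: 1113 days (within the 1819-day cap) → +1113 days → 9 February 2007.
Opposition Stay Credit: +240 days → 7 October 2007.
Response Delay Deduction: −295 days → 16 December 2006.

2006-12-16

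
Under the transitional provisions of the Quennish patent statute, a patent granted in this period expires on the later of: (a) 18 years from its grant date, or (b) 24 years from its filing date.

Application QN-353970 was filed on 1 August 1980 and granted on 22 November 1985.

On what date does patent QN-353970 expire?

(a) grant + 18 years → 22 November 2003.
(b) filing + 24 years → 1 August 2004.
Later of the two: 1 August 2004.

2004-08-01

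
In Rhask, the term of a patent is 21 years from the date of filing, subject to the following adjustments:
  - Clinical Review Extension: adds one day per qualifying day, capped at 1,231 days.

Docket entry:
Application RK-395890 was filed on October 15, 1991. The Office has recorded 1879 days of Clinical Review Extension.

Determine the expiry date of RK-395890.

2016-02-28

Base term: filing date + 21 years → 15 October 2012.
Clinical Review Extension: 1879 days claimed exceeds the 1231-day cap, so +1231 days → 28 February 2016.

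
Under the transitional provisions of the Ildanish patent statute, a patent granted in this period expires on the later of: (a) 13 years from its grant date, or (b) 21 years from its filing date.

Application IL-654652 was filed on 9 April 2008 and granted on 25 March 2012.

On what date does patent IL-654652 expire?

2029-04-09

(a) grant + 13 years → 25 March 2025.
(b) filing + 21 years → 9 April 2029.
Later of the two: 9 April 2029.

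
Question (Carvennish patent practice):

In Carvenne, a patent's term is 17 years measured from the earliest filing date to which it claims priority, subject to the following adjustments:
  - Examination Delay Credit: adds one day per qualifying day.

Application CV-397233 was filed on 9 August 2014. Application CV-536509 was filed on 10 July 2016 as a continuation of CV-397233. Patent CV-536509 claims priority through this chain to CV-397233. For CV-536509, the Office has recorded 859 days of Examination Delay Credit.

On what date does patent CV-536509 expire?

Earliest priority filing: 9 August 2014.
Base term: 9 August 2014 + 17 years → 9 August 2031.
Examination Delay Credit: +859 days → 15 December 2033.

December 15, 2033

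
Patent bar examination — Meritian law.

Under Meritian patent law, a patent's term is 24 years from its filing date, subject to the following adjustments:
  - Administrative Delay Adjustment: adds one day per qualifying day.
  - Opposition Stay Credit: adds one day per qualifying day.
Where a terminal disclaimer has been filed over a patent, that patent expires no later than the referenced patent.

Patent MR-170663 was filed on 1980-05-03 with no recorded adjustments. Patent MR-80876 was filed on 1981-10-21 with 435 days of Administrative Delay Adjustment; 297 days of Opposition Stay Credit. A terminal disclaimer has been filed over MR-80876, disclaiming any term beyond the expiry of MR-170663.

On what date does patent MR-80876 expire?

Natural term of MR-80876:
  Base: filing + 24 years → 21 October 2005.
  Administrative Delay Adjustment: +435 days → 30 December 2006.
  Opposition Stay Credit: +297 days → 23 October 2007.
Expiry of referenced patent MR-170663:
  Base: filing + 24 years → 3 May 2004.
Terminal disclaimer: MR-80876 expires on the earlier of 23 October 2007 and 3 May 2004.

2004-05-03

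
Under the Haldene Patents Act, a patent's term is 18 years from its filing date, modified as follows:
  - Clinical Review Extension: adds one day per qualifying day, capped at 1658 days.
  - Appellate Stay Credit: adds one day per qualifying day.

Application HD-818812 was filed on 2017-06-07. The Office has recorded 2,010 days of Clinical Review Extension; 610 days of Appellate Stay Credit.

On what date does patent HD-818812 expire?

2041-08-22

Base term: filing date + 18 years → 7 June 2035.
Clinical Review Extension: 2010 days claimed exceeds the 1658-day cap, so +1658 days → 21 December 2039.
Appellate Stay Credit: +610 days → 22 August 2041.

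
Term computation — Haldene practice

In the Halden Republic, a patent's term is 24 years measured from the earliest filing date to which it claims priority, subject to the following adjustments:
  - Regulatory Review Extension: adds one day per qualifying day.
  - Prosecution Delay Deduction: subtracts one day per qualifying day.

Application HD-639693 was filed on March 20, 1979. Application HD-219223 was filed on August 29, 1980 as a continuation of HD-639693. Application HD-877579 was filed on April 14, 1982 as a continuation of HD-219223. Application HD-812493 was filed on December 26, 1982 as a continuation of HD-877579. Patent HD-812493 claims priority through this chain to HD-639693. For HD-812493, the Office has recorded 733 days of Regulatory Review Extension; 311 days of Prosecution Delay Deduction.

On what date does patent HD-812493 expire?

Earliest priority filing: 20 March 1979.
Base term: 20 March 1979 + 24 years → 20 March 2003.
Regulatory Review Extension: +733 days → 22 March 2005.
Prosecution Delay Deduction: −311 days → 15 May 2004.

May 15, 2004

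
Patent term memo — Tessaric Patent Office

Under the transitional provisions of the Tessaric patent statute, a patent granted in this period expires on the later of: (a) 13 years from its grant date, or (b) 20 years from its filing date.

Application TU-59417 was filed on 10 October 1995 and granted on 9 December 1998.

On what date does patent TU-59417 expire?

(a) grant + 13 years → 9 December 2011.
(b) filing + 20 years → 10 October 2015.
Later of the two: 10 October 2015.

October 10, 2015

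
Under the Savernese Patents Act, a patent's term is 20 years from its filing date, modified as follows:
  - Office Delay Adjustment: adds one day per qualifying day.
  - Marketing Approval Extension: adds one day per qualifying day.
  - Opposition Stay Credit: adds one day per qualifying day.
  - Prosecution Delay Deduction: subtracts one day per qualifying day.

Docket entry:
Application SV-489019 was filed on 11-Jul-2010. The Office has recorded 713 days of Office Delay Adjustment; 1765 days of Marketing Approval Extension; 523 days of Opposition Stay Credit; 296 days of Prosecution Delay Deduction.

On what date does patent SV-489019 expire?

2037-12-06

Base term: filing date + 20 years → 11 July 2030.
Office Delay Adjustment: +713 days → 23 June 2032.
Marketing Approval Extension: +1765 days → 23 April 2037.
Opposition Stay Credit: +523 days → 28 September 2038.
Prosecution Delay Deduction: −296 days → 6 December 2037.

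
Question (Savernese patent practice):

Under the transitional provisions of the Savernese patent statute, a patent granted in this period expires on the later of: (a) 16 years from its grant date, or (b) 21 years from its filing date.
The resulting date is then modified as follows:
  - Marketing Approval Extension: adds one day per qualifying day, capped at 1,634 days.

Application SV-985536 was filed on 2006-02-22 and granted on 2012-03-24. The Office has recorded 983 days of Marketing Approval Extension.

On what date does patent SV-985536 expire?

(a) grant + 16 years → 24 March 2028.
(b) filing + 21 years → 22 February 2027.
Later of the two: 24 March 2028.
Marketing Approval Extension: 983 days (within the 1634-day cap) → +983 days → 2 December 2030.

December 2, 2030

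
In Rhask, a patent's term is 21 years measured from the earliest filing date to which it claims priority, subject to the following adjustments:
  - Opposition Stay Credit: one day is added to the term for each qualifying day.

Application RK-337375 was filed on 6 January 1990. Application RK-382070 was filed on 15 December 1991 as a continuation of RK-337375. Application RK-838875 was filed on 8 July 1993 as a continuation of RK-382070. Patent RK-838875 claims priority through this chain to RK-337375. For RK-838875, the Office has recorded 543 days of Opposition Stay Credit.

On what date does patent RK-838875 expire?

2012-07-02

Earliest priority filing: 6 January 1990.
Base term: 6 January 1990 + 21 years → 6 January 2011.
Opposition Stay Credit: +543 days → 2 July 2012.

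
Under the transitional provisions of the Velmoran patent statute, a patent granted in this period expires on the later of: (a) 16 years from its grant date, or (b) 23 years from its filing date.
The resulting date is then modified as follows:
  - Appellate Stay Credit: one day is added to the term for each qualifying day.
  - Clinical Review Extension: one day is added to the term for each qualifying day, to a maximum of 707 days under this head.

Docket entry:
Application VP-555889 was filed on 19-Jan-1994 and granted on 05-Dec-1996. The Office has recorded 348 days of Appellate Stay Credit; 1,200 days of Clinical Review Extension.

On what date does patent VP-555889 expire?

(a) grant + 16 years → 5 December 2012.
(b) filing + 23 years → 19 January 2017.
Later of the two: 19 January 2017.
Appellate Stay Credit: +348 days → 2 January 2018.
Clinical Review Extension: 1200 days claimed exceeds the 707-day cap, so +707 days → 10 December 2019.

December 10, 2019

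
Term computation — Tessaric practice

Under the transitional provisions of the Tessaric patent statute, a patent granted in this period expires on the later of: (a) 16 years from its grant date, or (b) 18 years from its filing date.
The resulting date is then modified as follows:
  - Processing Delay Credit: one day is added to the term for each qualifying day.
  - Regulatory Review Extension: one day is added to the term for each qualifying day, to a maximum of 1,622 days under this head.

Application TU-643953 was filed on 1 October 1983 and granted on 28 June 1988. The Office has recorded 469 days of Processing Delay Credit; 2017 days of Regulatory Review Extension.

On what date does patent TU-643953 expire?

March 20, 2010

(a) grant + 16 years → 28 June 2004.
(b) filing + 18 years → 1 October 2001.
Later of the two: 28 June 2004.
Processing Delay Credit: +469 days → 10 October 2005.
Regulatory Review Extension: 2017 days claimed exceeds the 1622-day cap, so +1622 days → 20 March 2010.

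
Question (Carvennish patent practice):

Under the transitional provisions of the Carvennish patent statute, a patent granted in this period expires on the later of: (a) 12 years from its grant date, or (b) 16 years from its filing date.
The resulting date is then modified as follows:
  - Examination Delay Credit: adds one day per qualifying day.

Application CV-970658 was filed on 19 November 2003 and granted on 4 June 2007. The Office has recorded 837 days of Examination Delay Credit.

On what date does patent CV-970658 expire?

March 5, 2022

(a) grant + 12 years → 4 June 2019.
(b) filing + 16 years → 19 November 2019.
Later of the two: 19 November 2019.
Examination Delay Credit: +837 days → 5 March 2022.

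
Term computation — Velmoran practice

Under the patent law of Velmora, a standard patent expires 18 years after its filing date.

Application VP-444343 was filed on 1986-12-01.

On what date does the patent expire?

Filing date + 18 years → 1 December 2004.

2004-12-01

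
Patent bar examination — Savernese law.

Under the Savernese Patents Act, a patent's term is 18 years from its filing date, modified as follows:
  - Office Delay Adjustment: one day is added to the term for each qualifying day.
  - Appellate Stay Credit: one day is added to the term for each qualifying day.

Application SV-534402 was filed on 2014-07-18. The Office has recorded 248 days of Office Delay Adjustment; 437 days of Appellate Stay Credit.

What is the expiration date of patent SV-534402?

2034-06-03

Base term: filing date + 18 years → 18 July 2032.
Office Delay Adjustment: +248 days → 23 March 2033.
Appellate Stay Credit: +437 days → 3 June 2034.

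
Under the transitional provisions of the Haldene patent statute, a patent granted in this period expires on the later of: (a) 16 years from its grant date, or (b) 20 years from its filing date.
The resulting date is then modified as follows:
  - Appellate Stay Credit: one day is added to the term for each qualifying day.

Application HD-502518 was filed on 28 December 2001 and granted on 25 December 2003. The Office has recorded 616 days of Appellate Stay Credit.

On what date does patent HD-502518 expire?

September 5, 2023

(a) grant + 16 years → 25 December 2019.
(b) filing + 20 years → 28 December 2021.
Later of the two: 28 December 2021.
Appellate Stay Credit: +616 days → 5 September 2023.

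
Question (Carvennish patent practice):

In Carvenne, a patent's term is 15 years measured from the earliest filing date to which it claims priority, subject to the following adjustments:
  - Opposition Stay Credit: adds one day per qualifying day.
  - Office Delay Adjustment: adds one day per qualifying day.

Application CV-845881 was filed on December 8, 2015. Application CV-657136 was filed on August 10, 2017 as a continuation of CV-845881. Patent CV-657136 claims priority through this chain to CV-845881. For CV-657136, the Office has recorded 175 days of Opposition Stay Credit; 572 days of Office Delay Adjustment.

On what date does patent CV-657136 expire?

Earliest priority filing: 8 December 2015.
Base term: 8 December 2015 + 15 years → 8 December 2030.
Opposition Stay Credit: +175 days → 1 June 2031.
Office Delay Adjustment: +572 days → 24 December 2032.

2032-12-24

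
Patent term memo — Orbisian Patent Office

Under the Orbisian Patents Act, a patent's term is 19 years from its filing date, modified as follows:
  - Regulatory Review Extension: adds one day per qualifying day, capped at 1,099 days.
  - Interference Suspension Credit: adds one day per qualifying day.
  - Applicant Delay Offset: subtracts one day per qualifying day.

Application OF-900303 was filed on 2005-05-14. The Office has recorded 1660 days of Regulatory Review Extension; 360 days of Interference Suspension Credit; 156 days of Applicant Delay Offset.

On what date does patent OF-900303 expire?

December 8, 2027

Base term: filing date + 19 years → 14 May 2024.
Regulatory Review Extension: 1660 days claimed exceeds the 1099-day cap, so +1099 days → 18 May 2027.
Interference Suspension Credit: +360 days → 12 May 2028.
Applicant Delay Offset: −156 days → 8 December 2027.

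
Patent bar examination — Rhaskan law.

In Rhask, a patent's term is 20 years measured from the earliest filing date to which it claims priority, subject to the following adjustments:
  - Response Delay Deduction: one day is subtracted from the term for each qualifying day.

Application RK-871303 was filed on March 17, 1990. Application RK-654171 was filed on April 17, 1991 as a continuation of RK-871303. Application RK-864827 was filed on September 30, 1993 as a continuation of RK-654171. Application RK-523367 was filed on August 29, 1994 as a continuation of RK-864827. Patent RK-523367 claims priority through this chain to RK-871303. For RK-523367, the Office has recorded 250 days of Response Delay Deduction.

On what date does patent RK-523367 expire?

July 10, 2009

Earliest priority filing: 17 March 1990.
Base term: 17 March 1990 + 20 years → 17 March 2010.
Response Delay Deduction: −250 days → 10 July 2009.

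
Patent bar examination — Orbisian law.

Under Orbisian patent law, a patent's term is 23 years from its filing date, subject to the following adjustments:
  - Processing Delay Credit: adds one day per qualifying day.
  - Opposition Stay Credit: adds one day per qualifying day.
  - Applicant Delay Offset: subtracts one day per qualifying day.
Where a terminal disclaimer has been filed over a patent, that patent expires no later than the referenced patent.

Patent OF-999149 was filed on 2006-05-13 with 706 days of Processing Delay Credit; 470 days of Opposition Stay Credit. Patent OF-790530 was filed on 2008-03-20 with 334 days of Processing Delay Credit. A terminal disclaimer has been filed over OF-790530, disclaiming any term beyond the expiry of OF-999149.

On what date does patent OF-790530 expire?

Natural term of OF-790530:
  Base: filing + 23 years → 20 March 2031.
  Processing Delay Credit: +334 days → 17 February 2032.
Expiry of referenced patent OF-999149:
  Base: filing + 23 years → 13 May 2029.
  Processing Delay Credit: +706 days → 19 April 2031.
  Opposition Stay Credit: +470 days → 1 August 2032.
Terminal disclaimer: OF-790530 expires on the earlier of 17 February 2032 and 1 August 2032.

February 17, 2032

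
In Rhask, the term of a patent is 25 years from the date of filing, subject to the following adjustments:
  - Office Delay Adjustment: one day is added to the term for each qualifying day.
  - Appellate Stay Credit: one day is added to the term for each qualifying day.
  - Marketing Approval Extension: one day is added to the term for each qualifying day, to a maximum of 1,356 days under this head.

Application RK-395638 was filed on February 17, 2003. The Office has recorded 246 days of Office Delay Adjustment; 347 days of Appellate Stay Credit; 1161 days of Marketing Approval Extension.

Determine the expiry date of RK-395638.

Base term: filing date + 25 years → 17 February 2028.
Office Delay Adjustment: +246 days → 20 October 2028.
Appellate Stay Credit: +347 days → 2 October 2029.
Marketing Approval Extension: 1161 days (within the 1356-day cap) → +1161 days → 6 December 2032.

2032-12-06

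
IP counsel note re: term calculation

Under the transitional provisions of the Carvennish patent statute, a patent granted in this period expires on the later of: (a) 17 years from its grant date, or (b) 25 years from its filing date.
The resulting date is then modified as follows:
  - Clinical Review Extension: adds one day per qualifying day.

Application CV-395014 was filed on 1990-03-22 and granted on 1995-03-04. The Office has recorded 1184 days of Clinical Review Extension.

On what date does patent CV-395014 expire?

June 18, 2018

(a) grant + 17 years → 4 March 2012.
(b) filing + 25 years → 22 March 2015.
Later of the two: 22 March 2015.
Clinical Review Extension: +1184 days → 18 June 2018.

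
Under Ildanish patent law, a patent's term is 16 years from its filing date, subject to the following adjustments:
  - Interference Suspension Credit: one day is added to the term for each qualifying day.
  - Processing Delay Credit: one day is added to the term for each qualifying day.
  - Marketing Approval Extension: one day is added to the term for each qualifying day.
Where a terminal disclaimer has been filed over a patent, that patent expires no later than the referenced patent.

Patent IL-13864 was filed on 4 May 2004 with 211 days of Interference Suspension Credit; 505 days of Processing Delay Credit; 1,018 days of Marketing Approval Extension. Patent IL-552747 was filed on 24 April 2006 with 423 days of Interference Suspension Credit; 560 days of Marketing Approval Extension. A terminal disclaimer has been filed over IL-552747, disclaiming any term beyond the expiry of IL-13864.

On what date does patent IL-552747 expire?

January 1, 2025

Natural term of IL-552747:
  Base: filing + 16 years → 24 April 2022.
  Interference Suspension Credit: +423 days → 21 June 2023.
  Marketing Approval Extension: +560 days → 1 January 2025.
Expiry of referenced patent IL-13864:
  Base: filing + 16 years → 4 May 2020.
  Interference Suspension Credit: +211 days → 1 December 2020.
  Processing Delay Credit: +505 days → 20 April 2022.
  Marketing Approval Extension: +1018 days → 1 February 2025.
Terminal disclaimer: IL-552747 expires on the earlier of 1 January 2025 and 1 February 2025.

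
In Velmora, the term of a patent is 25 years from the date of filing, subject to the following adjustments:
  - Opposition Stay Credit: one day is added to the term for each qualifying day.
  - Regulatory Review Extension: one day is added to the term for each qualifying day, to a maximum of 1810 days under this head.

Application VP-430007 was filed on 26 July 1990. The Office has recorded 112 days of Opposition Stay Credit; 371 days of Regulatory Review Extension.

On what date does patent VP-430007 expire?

Base term: filing date + 25 years → 26 July 2015.
Opposition Stay Credit: +112 days → 15 November 2015.
Regulatory Review Extension: 371 days (within the 1810-day cap) → +371 days → 20 November 2016.

November 20, 2016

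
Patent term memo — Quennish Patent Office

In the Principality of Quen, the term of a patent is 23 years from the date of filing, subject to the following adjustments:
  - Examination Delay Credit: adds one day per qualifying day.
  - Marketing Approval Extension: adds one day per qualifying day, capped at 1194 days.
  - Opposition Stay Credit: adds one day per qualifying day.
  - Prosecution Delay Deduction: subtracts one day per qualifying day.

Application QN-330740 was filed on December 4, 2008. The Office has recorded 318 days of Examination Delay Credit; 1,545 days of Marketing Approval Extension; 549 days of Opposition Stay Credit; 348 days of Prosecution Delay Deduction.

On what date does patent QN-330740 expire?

August 12, 2036

Base term: filing date + 23 years → 4 December 2031.
Examination Delay Credit: +318 days → 17 October 2032.
Marketing Approval Extension: 1545 days claimed exceeds the 1194-day cap, so +1194 days → 24 January 2036.
Opposition Stay Credit: +549 days → 26 July 2037.
Prosecution Delay Deduction: −348 days → 12 August 2036.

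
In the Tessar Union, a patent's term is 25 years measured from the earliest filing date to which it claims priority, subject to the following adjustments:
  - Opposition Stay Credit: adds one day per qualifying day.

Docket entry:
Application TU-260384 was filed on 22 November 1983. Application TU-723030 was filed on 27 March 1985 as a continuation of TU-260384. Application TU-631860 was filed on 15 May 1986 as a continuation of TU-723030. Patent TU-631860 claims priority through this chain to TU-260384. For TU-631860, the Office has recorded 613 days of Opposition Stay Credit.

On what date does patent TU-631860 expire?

July 28, 2010

Earliest priority filing: 22 November 1983.
Base term: 22 November 1983 + 25 years → 22 November 2008.
Opposition Stay Credit: +613 days → 28 July 2010.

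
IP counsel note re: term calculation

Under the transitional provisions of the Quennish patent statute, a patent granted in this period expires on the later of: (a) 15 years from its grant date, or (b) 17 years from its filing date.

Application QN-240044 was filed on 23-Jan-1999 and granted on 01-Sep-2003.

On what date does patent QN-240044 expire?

(a) grant + 15 years → 1 September 2018.
(b) filing + 17 years → 23 January 2016.
Later of the two: 1 September 2018.

September 1, 2018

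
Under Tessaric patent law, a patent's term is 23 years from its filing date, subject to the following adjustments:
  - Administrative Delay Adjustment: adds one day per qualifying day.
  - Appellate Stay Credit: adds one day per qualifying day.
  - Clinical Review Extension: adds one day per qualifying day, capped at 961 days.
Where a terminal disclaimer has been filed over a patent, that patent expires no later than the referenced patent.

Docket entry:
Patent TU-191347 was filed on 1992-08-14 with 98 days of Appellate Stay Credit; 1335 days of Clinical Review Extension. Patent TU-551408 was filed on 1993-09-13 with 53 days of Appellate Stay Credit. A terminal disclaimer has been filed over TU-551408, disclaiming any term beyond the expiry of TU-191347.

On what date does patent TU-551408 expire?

Natural term of TU-551408:
  Base: filing + 23 years → 13 September 2016.
  Appellate Stay Credit: +53 days → 5 November 2016.
Expiry of referenced patent TU-191347:
  Base: filing + 23 years → 14 August 2015.
  Appellate Stay Credit: +98 days → 20 November 2015.
  Clinical Review Extension: 1335 days claimed exceeds the 961-day cap, so +961 days → 8 July 2018.
Terminal disclaimer: TU-551408 expires on the earlier of 5 November 2016 and 8 July 2018.

November 5, 2016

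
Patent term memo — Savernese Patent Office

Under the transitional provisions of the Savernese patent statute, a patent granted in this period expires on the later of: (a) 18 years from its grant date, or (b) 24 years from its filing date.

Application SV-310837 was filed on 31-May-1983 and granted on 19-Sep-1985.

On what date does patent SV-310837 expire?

(a) grant + 18 years → 19 September 2003.
(b) filing + 24 years → 31 May 2007.
Later of the two: 31 May 2007.

May 31, 2007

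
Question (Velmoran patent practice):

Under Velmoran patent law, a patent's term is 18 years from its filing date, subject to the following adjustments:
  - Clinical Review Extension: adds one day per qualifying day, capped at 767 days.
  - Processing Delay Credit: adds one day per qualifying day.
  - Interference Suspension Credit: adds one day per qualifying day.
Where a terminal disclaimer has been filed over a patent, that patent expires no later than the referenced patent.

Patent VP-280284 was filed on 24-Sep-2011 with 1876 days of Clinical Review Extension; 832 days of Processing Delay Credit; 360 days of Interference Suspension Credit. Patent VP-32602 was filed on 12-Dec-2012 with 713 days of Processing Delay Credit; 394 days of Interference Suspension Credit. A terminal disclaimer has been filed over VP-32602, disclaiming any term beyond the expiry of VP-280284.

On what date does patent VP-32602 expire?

Natural term of VP-32602:
  Base: filing + 18 years → 12 December 2030.
  Processing Delay Credit: +713 days → 24 November 2032.
  Interference Suspension Credit: +394 days → 23 December 2033.
Expiry of referenced patent VP-280284:
  Base: filing + 18 years → 24 September 2029.
  Clinical Review Extension: 1876 days claimed exceeds the 767-day cap, so +767 days → 31 October 2031.
  Processing Delay Credit: +832 days → 9 February 2034.
  Interference Suspension Credit: +360 days → 4 February 2035.
Terminal disclaimer: VP-32602 expires on the earlier of 23 December 2033 and 4 February 2035.

December 23, 2033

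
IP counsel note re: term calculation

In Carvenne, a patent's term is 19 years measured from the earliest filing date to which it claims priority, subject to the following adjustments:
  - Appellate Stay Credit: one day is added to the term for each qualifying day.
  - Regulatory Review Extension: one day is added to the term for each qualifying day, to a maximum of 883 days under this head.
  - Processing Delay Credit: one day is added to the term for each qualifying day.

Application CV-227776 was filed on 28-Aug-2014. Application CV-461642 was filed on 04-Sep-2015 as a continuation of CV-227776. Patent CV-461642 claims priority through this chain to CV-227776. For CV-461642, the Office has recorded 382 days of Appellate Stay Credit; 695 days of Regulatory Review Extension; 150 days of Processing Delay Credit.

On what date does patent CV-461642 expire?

January 6, 2037

Earliest priority filing: 28 August 2014.
Base term: 28 August 2014 + 19 years → 28 August 2033.
Appellate Stay Credit: +382 days → 14 September 2034.
Regulatory Review Extension: 695 days (within the 883-day cap) → +695 days → 9 August 2036.
Processing Delay Credit: +150 days → 6 January 2037.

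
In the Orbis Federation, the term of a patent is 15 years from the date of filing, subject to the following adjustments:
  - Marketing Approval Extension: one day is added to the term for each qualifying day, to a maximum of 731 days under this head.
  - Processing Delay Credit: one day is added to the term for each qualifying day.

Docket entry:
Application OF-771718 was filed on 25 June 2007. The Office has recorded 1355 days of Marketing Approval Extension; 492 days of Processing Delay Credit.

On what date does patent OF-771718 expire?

2025-10-30

Base term: filing date + 15 years → 25 June 2022.
Marketing Approval Extension: 1355 days claimed exceeds the 731-day cap, so +731 days → 25 June 2024.
Processing Delay Credit: +492 days → 30 October 2025.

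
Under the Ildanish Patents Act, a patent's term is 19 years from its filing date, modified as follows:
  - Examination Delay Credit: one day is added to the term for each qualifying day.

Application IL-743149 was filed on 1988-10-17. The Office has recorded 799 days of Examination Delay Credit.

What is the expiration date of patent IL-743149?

Base term: filing date + 19 years → 17 October 2007.
Examination Delay Credit: +799 days → 24 December 2009.

December 24, 2009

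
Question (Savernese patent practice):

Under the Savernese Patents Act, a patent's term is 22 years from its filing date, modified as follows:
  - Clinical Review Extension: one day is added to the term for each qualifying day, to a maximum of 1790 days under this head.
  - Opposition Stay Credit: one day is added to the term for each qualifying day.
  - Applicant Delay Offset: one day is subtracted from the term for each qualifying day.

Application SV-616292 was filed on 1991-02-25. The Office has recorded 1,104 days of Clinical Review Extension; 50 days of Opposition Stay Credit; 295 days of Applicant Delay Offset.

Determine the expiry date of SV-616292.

2015-07-04

Base term: filing date + 22 years → 25 February 2013.
Clinical Review Extension: 1104 days (within the 1790-day cap) → +1104 days → 5 March 2016.
Opposition Stay Credit: +50 days → 24 April 2016.
Applicant Delay Offset: −295 days → 4 July 2015.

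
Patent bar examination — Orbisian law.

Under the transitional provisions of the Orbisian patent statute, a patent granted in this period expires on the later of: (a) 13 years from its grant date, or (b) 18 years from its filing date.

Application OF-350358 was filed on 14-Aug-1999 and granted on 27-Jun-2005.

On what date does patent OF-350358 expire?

2018-06-27

(a) grant + 13 years → 27 June 2018.
(b) filing + 18 years → 14 August 2017.
Later of the two: 27 June 2018.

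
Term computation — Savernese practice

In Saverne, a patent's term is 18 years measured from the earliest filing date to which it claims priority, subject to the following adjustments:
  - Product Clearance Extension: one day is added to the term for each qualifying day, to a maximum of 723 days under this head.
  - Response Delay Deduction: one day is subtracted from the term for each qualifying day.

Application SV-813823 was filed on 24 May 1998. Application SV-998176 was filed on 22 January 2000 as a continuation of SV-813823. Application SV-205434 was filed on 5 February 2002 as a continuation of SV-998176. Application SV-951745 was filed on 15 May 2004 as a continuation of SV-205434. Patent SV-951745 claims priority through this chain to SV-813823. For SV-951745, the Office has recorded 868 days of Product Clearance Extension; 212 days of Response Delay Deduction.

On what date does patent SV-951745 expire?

Earliest priority filing: 24 May 1998.
Base term: 24 May 1998 + 18 years → 24 May 2016.
Product Clearance Extension: 868 days claimed exceeds the 723-day cap, so +723 days → 17 May 2018.
Response Delay Deduction: −212 days → 17 October 2017.

October 17, 2017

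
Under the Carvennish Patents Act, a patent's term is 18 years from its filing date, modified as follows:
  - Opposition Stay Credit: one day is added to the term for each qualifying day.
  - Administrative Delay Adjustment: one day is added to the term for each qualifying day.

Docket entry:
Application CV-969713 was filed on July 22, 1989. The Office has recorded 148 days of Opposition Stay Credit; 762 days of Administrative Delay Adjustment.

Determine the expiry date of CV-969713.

Base term: filing date + 18 years → 22 July 2007.
Opposition Stay Credit: +148 days → 17 December 2007.
Administrative Delay Adjustment: +762 days → 17 January 2010.

2010-01-17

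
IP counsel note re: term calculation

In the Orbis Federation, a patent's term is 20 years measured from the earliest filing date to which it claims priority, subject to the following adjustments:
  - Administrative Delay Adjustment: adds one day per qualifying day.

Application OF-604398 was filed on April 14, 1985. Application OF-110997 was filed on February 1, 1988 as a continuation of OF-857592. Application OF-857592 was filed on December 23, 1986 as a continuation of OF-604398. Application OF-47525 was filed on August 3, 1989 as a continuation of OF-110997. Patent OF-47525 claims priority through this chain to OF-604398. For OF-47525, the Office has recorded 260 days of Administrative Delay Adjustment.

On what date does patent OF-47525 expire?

2005-12-30

Earliest priority filing: 14 April 1985.
Base term: 14 April 1985 + 20 years → 14 April 2005.
Administrative Delay Adjustment: +260 days → 30 December 2005.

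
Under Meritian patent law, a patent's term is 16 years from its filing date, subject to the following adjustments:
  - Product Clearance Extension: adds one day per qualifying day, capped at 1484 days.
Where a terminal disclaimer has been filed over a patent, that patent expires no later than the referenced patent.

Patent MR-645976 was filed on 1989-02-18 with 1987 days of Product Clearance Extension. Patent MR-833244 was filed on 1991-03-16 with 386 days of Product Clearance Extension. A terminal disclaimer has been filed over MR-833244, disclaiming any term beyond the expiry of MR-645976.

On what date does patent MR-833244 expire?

Natural term of MR-833244:
  Base: filing + 16 years → 16 March 2007.
  Product Clearance Extension: 386 days (within the 1484-day cap) → +386 days → 5 April 2008.
Expiry of referenced patent MR-645976:
  Base: filing + 16 years → 18 February 2005.
  Product Clearance Extension: 1987 days claimed exceeds the 1484-day cap, so +1484 days → 13 March 2009.
Terminal disclaimer: MR-833244 expires on the earlier of 5 April 2008 and 13 March 2009.

April 5, 2008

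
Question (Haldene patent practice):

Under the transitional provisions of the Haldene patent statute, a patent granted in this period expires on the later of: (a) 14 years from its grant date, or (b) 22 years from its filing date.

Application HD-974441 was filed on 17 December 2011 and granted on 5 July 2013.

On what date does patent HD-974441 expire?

December 17, 2033

(a) grant + 14 years → 5 July 2027.
(b) filing + 22 years → 17 December 2033.
Later of the two: 17 December 2033.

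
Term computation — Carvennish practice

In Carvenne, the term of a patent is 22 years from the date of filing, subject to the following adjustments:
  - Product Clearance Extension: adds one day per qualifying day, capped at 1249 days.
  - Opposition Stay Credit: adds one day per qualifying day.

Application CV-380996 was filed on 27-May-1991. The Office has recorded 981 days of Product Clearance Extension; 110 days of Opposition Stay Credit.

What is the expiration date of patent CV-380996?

Base term: filing date + 22 years → 27 May 2013.
Product Clearance Extension: 981 days (within the 1249-day cap) → +981 days → 2 February 2016.
Opposition Stay Credit: +110 days → 22 May 2016.

May 22, 2016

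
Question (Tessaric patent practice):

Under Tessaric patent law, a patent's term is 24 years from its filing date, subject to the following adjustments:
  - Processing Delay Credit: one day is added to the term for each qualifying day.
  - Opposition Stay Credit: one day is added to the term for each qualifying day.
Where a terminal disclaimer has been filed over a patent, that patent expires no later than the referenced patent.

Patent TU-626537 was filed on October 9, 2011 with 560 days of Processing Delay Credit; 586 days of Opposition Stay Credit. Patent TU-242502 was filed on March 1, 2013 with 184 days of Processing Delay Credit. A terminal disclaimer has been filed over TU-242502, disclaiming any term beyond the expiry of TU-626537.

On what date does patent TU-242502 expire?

September 1, 2037

Natural term of TU-242502:
  Base: filing + 24 years → 1 March 2037.
  Processing Delay Credit: +184 days → 1 September 2037.
Expiry of referenced patent TU-626537:
  Base: filing + 24 years → 9 October 2035.
  Processing Delay Credit: +560 days → 21 April 2037.
  Opposition Stay Credit: +586 days → 28 November 2038.
Terminal disclaimer: TU-242502 expires on the earlier of 1 September 2037 and 28 November 2038.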